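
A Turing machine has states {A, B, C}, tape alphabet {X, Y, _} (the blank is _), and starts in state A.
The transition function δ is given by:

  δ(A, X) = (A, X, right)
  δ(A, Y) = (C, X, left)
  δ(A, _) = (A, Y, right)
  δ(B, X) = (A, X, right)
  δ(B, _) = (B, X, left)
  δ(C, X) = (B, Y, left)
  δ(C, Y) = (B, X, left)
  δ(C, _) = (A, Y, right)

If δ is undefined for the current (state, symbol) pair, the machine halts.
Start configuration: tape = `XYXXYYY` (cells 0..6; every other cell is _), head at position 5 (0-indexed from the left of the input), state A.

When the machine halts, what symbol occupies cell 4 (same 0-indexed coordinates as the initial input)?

A | XYXXY[Y]Y   read Y → write X, move left, go to C
C | XYXX[Y]XY   read Y → write X, move left, go to B
B | XYX[X]XXY   read X → write X, move right, go to A
A | XYXX[X]XY   read X → write X, move right, go to A
A | XYXXX[X]Y   read X → write X, move right, go to A
A | XYXXXX[Y]   read Y → write X, move left, go to C
C | XYXXX[X]X   read X → write Y, move left, go to B
B | XYXX[X]YX   read X → write X, move right, go to A
A | XYXXX[Y]X   read Y → write X, move left, go to C
C | XYXX[X]XX   read X → write Y, move left, go to B
B | XYX[X]YXX   read X → write X, move right, go to A
A | XYXX[Y]XX   read Y → write X, move left, go to C
C | XYX[X]XXX   read X → write Y, move left, go to B
B | XY[X]YXXX   read X → write X, move right, go to A
A | XYX[Y]XXX   read Y → write X, move left, go to C
C | XY[X]XXXX   read X → write Y, move left, go to B
B | X[Y]YXXXX
Cell 4 holds X when M halts.

X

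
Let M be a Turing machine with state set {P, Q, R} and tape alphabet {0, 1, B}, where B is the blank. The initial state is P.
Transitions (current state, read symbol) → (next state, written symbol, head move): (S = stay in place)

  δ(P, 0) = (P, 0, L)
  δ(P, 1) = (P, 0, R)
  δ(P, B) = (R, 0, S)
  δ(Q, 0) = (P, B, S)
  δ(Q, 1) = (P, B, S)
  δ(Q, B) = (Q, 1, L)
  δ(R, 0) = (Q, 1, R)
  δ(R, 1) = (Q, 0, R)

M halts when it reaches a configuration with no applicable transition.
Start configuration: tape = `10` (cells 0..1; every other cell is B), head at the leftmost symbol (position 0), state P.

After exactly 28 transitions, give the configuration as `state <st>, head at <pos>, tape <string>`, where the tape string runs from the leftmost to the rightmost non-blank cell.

state R, head at 3, tape 111101

P | B[1]0BBB   read 1 → write 0, move R, go to P
P | B0[0]BBB   read 0 → write 0, move L, go to P
P | B[0]0BBB   read 0 → write 0, move L, go to P
P | [B]00BBB   read B → write 0, move S, go to R
R | [0]00BBB   read 0 → write 1, move R, go to Q
Q | 1[0]0BBB   read 0 → write B, move S, go to P
P | 1[B]0BBB   read B → write 0, move S, go to R
R | 1[0]0BBB   read 0 → write 1, move R, go to Q
Q | 11[0]BBB   read 0 → write B, move S, go to P
P | 11[B]BBB   read B → write 0, move S, go to R
R | 11[0]BBB   read 0 → write 1, move R, go to Q
Q | 111[B]BB   read B → write 1, move L, go to Q
Q | 11[1]1BB   read 1 → write B, move S, go to P
P | 11[B]1BB   read B → write 0, move S, go to R
R | 11[0]1BB   read 0 → write 1, move R, go to Q
Q | 111[1]BB   read 1 → write B, move S, go to P
P | 111[B]BB   read B → write 0, move S, go to R
R | 111[0]BB   read 0 → write 1, move R, go to Q
Q | 1111[B]B   read B → write 1, move L, go to Q
Q | 111[1]1B   read 1 → write B, move S, go to P
P | 111[B]1B   read B → write 0, move S, go to R
R | 111[0]1B   read 0 → write 1, move R, go to Q
Q | 1111[1]B   read 1 → write B, move S, go to P
P | 1111[B]B   read B → write 0, move S, go to R
R | 1111[0]B   read 0 → write 1, move R, go to Q
Q | 11111[B]   read B → write 1, move L, go to Q
Q | 1111[1]1   read 1 → write B, move S, go to P
P | 1111[B]1   read B → write 0, move S, go to R
R | 1111[0]1
After 28 steps: state R, head at 3, tape 111101.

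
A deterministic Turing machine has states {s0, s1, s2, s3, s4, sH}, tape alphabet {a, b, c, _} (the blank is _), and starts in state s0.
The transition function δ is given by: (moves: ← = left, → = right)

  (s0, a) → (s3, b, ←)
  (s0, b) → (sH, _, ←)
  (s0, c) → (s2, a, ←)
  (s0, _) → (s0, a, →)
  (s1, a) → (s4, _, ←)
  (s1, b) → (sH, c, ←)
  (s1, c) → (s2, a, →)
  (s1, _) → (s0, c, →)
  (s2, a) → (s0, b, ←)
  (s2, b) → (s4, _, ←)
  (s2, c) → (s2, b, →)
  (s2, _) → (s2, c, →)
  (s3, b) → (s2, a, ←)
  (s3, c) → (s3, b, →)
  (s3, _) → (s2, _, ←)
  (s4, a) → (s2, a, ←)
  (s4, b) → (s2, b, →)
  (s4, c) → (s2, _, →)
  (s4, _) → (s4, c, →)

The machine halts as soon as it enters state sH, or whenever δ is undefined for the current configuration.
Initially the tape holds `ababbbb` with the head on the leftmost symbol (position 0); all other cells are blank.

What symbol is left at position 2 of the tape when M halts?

b

s0 | ___[a]babbbb   read a → write b, move ←, go to s3
s3 | __[_]bbabbbb   read _ → write _, move ←, go to s2
s2 | _[_]_bbabbbb   read _ → write c, move →, go to s2
s2 | _c[_]bbabbbb   read _ → write c, move →, go to s2
s2 | _cc[b]babbbb   read b → write _, move ←, go to s4
s4 | _c[c]_babbbb   read c → write _, move →, go to s2
s2 | _c_[_]babbbb   read _ → write c, move →, go to s2
s2 | _c_c[b]abbbb   read b → write _, move ←, go to s4
s4 | _c_[c]_abbbb   read c → write _, move →, go to s2
s2 | _c__[_]abbbb   read _ → write c, move →, go to s2
s2 | _c__c[a]bbbb   read a → write b, move ←, go to s0
s0 | _c__[c]bbbbb   read c → write a, move ←, go to s2
s2 | _c_[_]abbbbb   read _ → write c, move →, go to s2
s2 | _c_c[a]bbbbb   read a → write b, move ←, go to s0
s0 | _c_[c]bbbbbb   read c → write a, move ←, go to s2
s2 | _c[_]abbbbbb   read _ → write c, move →, go to s2
s2 | _cc[a]bbbbbb   read a → write b, move ←, go to s0
s0 | _c[c]bbbbbbb   read c → write a, move ←, go to s2
s2 | _[c]abbbbbbb   read c → write b, move →, go to s2
s2 | _b[a]bbbbbbb   read a → write b, move ←, go to s0
s0 | _[b]bbbbbbbb   read b → write _, move ←, go to sH
sH | [_]_bbbbbbbb
Cell 2 holds b when M halts.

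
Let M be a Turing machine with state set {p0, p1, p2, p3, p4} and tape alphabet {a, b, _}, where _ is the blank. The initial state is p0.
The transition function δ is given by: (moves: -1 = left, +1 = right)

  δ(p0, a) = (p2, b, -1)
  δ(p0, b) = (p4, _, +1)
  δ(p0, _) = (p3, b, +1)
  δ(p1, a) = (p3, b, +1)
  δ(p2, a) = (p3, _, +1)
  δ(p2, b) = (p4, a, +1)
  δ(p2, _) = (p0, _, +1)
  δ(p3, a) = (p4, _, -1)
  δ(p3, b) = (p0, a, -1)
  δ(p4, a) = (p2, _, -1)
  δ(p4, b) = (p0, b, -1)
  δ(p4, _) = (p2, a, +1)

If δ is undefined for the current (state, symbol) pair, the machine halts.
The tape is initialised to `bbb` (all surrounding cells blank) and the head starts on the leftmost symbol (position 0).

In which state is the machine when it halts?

p3

p0 | [b]bb_   read b → write _, move +1, go to p4
p4 | _[b]b_   read b → write b, move -1, go to p0
p0 | [_]bb_   read _ → write b, move +1, go to p3
p3 | b[b]b_   read b → write a, move -1, go to p0
p0 | [b]ab_   read b → write _, move +1, go to p4
p4 | _[a]b_   read a → write _, move -1, go to p2
p2 | [_]_b_   read _ → write _, move +1, go to p0
p0 | _[_]b_   read _ → write b, move +1, go to p3
p3 | _b[b]_   read b → write a, move -1, go to p0
p0 | _[b]a_   read b → write _, move +1, go to p4
p4 | __[a]_   read a → write _, move -1, go to p2
p2 | _[_]__   read _ → write _, move +1, go to p0
p0 | __[_]_   read _ → write b, move +1, go to p3
p3 | __b[_]
No transition is defined for (p3, _); M halts in state p3.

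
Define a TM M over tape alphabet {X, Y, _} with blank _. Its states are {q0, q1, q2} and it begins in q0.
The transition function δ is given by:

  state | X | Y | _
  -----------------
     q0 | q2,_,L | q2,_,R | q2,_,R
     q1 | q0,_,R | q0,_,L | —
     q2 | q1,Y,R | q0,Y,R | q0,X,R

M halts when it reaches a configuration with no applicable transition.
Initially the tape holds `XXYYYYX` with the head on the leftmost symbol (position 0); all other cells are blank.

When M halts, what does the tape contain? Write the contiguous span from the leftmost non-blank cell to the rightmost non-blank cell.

q0 | _[X]XYYYYX_   read X → write _, move L, go to q2
q2 | [_]_XYYYYX_   read _ → write X, move R, go to q0
q0 | X[_]XYYYYX_   read _ → write _, move R, go to q2
q2 | X_[X]YYYYX_   read X → write Y, move R, go to q1
q1 | X_Y[Y]YYYX_   read Y → write _, move L, go to q0
q0 | X_[Y]_YYYX_   read Y → write _, move R, go to q2
q2 | X__[_]YYYX_   read _ → write X, move R, go to q0
q0 | X__X[Y]YYX_   read Y → write _, move R, go to q2
q2 | X__X_[Y]YX_   read Y → write Y, move R, go to q0
q0 | X__X_Y[Y]X_   read Y → write _, move R, go to q2
q2 | X__X_Y_[X]_   read X → write Y, move R, go to q1
q1 | X__X_Y_Y[_]
The non-blank tape span at halt is X__X_Y_Y.

X__X_Y_Y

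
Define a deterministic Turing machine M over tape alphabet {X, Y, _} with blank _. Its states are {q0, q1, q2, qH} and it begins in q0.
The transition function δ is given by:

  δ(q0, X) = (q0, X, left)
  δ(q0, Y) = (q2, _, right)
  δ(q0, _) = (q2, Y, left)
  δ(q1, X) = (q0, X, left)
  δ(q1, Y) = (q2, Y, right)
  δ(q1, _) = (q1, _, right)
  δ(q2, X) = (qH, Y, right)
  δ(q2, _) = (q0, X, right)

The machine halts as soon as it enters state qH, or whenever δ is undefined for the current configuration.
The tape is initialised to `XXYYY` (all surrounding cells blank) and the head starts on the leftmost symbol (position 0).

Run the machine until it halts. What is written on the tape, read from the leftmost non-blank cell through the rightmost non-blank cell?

X_YXYYY

state=q0 head=0 tape=__[X]XYYY   (q0,X)→(q0,X,left)
state=q0 head=-1 tape=_[_]XXYYY   (q0,_)→(q2,Y,left)
state=q2 head=-2 tape=[_]YXXYYY   (q2,_)→(q0,X,right)
state=q0 head=-1 tape=X[Y]XXYYY   (q0,Y)→(q2,_,right)
state=q2 head=0 tape=X_[X]XYYY   (q2,X)→(qH,Y,right)
state=qH head=1 tape=X_Y[X]YYY
The non-blank tape span at halt is X_YXYYY.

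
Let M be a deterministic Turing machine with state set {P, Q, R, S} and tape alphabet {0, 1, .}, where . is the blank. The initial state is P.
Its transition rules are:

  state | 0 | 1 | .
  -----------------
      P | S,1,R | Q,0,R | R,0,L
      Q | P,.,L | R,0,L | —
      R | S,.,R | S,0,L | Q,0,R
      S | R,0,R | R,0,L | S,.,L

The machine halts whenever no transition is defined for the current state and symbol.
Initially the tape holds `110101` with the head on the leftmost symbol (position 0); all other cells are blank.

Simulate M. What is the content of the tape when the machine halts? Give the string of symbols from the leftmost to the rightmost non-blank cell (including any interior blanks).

0.00

state=P head=0 tape=[1]10101..   (P,1)→(Q,0,R)
state=Q head=1 tape=0[1]0101..   (Q,1)→(R,0,L)
state=R head=0 tape=[0]00101..   (R,0)→(S,.,R)
state=S head=1 tape=.[0]0101..   (S,0)→(R,0,R)
state=R head=2 tape=.0[0]101..   (R,0)→(S,.,R)
state=S head=3 tape=.0.[1]01..   (S,1)→(R,0,L)
state=R head=2 tape=.0[.]001..   (R,.)→(Q,0,R)
state=Q head=3 tape=.00[0]01..   (Q,0)→(P,.,L)
state=P head=2 tape=.0[0].01..   (P,0)→(S,1,R)
state=S head=3 tape=.01[.]01..   (S,.)→(S,.,L)
state=S head=2 tape=.0[1].01..   (S,1)→(R,0,L)
state=R head=1 tape=.[0]0.01..   (R,0)→(S,.,R)
state=S head=2 tape=..[0].01..   (S,0)→(R,0,R)
state=R head=3 tape=..0[.]01..   (R,.)→(Q,0,R)
state=Q head=4 tape=..00[0]1..   (Q,0)→(P,.,L)
state=P head=3 tape=..0[0].1..   (P,0)→(S,1,R)
state=S head=4 tape=..01[.]1..   (S,.)→(S,.,L)
state=S head=3 tape=..0[1].1..   (S,1)→(R,0,L)
state=R head=2 tape=..[0]0.1..   (R,0)→(S,.,R)
state=S head=3 tape=...[0].1..   (S,0)→(R,0,R)
state=R head=4 tape=...0[.]1..   (R,.)→(Q,0,R)
state=Q head=5 tape=...00[1]..   (Q,1)→(R,0,L)
state=R head=4 tape=...0[0]0..   (R,0)→(S,.,R)
state=S head=5 tape=...0.[0]..   (S,0)→(R,0,R)
state=R head=6 tape=...0.0[.].   (R,.)→(Q,0,R)
state=Q head=7 tape=...0.00[.]
The non-blank tape span at halt is 0.00.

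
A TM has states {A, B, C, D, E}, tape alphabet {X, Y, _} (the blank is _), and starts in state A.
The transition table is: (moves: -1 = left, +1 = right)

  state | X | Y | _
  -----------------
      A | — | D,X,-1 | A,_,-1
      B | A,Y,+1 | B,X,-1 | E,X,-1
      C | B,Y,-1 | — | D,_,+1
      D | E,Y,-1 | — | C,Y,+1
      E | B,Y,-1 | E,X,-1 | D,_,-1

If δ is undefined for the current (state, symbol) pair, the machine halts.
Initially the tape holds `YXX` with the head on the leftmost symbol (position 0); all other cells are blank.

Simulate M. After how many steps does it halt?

A | ____[Y]XX   read Y → write X, move -1, go to D
D | ___[_]XXX   read _ → write Y, move +1, go to C
C | ___Y[X]XX   read X → write Y, move -1, go to B
B | ___[Y]YXX   read Y → write X, move -1, go to B
B | __[_]XYXX   read _ → write X, move -1, go to E
E | _[_]XXYXX   read _ → write _, move -1, go to D
D | [_]_XXYXX   read _ → write Y, move +1, go to C
C | Y[_]XXYXX   read _ → write _, move +1, go to D
D | Y_[X]XYXX   read X → write Y, move -1, go to E
E | Y[_]YXYXX   read _ → write _, move -1, go to D
D | [Y]_YXYXX
M halts after 10 transitions.

10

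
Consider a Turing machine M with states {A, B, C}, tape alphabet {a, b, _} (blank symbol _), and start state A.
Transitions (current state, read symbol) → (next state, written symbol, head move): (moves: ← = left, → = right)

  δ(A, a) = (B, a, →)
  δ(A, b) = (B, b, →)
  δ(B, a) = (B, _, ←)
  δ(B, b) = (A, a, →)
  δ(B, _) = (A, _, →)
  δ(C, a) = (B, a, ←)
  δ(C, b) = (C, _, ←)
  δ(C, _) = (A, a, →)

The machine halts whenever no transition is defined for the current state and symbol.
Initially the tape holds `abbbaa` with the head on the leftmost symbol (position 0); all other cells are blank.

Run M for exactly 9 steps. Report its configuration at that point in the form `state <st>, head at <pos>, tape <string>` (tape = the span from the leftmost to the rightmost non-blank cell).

state=A head=0 tape=[a]bbbaa   (A,a)→(B,a,→)
state=B head=1 tape=a[b]bbaa   (B,b)→(A,a,→)
state=A head=2 tape=aa[b]baa   (A,b)→(B,b,→)
state=B head=3 tape=aab[b]aa   (B,b)→(A,a,→)
state=A head=4 tape=aaba[a]a   (A,a)→(B,a,→)
state=B head=5 tape=aabaa[a]   (B,a)→(B,_,←)
state=B head=4 tape=aaba[a]_   (B,a)→(B,_,←)
state=B head=3 tape=aab[a]__   (B,a)→(B,_,←)
state=B head=2 tape=aa[b]___   (B,b)→(A,a,→)
state=A head=3 tape=aaa[_]__
After 9 steps: state A, head at 3, tape aaa.

state A, head at 3, tape aaa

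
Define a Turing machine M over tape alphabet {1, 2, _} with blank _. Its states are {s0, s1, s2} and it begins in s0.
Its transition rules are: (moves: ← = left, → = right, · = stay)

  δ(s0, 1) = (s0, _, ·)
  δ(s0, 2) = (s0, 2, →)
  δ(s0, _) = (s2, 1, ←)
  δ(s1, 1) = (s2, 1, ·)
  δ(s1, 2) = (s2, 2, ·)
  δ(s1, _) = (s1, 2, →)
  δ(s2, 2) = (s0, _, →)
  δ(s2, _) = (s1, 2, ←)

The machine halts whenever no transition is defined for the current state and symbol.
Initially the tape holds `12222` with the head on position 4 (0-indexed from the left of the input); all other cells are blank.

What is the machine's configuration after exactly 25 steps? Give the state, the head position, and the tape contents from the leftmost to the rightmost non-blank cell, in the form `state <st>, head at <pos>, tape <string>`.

state=s0 head=4 tape=1222[2]_   (s0,2)→(s0,2,→)
state=s0 head=5 tape=12222[_]   (s0,_)→(s2,1,←)
state=s2 head=4 tape=1222[2]1   (s2,2)→(s0,_,→)
state=s0 head=5 tape=1222_[1]   (s0,1)→(s0,_,·)
state=s0 head=5 tape=1222_[_]   (s0,_)→(s2,1,←)
state=s2 head=4 tape=1222[_]1   (s2,_)→(s1,2,←)
state=s1 head=3 tape=122[2]21   (s1,2)→(s2,2,·)
state=s2 head=3 tape=122[2]21   (s2,2)→(s0,_,→)
state=s0 head=4 tape=122_[2]1   (s0,2)→(s0,2,→)
state=s0 head=5 tape=122_2[1]   (s0,1)→(s0,_,·)
state=s0 head=5 tape=122_2[_]   (s0,_)→(s2,1,←)
state=s2 head=4 tape=122_[2]1   (s2,2)→(s0,_,→)
state=s0 head=5 tape=122__[1]   (s0,1)→(s0,_,·)
state=s0 head=5 tape=122__[_]   (s0,_)→(s2,1,←)
state=s2 head=4 tape=122_[_]1   (s2,_)→(s1,2,←)
state=s1 head=3 tape=122[_]21   (s1,_)→(s1,2,→)
state=s1 head=4 tape=1222[2]1   (s1,2)→(s2,2,·)
state=s2 head=4 tape=1222[2]1   (s2,2)→(s0,_,→)
state=s0 head=5 tape=1222_[1]   (s0,1)→(s0,_,·)
state=s0 head=5 tape=1222_[_]   (s0,_)→(s2,1,←)
state=s2 head=4 tape=1222[_]1   (s2,_)→(s1,2,←)
state=s1 head=3 tape=122[2]21   (s1,2)→(s2,2,·)
state=s2 head=3 tape=122[2]21   (s2,2)→(s0,_,→)
state=s0 head=4 tape=122_[2]1   (s0,2)→(s0,2,→)
state=s0 head=5 tape=122_2[1]   (s0,1)→(s0,_,·)
state=s0 head=5 tape=122_2[_]
After 25 steps: state s0, head at 5, tape 122_2.

state s0, head at 5, tape 122_2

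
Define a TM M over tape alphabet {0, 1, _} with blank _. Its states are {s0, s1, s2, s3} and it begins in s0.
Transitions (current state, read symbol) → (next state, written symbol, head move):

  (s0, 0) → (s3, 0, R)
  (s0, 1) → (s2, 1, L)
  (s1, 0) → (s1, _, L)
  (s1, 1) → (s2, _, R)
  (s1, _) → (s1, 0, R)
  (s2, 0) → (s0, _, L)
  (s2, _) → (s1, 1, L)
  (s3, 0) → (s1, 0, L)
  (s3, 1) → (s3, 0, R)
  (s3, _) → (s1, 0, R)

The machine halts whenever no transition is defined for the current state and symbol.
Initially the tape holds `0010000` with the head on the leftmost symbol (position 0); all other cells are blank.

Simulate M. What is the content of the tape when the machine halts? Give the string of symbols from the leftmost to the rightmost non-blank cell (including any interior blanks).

state=s0 head=0 tape=__[0]010000   (s0,0)→(s3,0,R)
state=s3 head=1 tape=__0[0]10000   (s3,0)→(s1,0,L)
state=s1 head=0 tape=__[0]010000   (s1,0)→(s1,_,L)
state=s1 head=-1 tape=_[_]_010000   (s1,_)→(s1,0,R)
state=s1 head=0 tape=_0[_]010000   (s1,_)→(s1,0,R)
state=s1 head=1 tape=_00[0]10000   (s1,0)→(s1,_,L)
state=s1 head=0 tape=_0[0]_10000   (s1,0)→(s1,_,L)
state=s1 head=-1 tape=_[0]__10000   (s1,0)→(s1,_,L)
state=s1 head=-2 tape=[_]___10000   (s1,_)→(s1,0,R)
state=s1 head=-1 tape=0[_]__10000   (s1,_)→(s1,0,R)
state=s1 head=0 tape=00[_]_10000   (s1,_)→(s1,0,R)
state=s1 head=1 tape=000[_]10000   (s1,_)→(s1,0,R)
state=s1 head=2 tape=0000[1]0000   (s1,1)→(s2,_,R)
state=s2 head=3 tape=0000_[0]000   (s2,0)→(s0,_,L)
state=s0 head=2 tape=0000[_]_000
The non-blank tape span at halt is 0000__000.

0000__000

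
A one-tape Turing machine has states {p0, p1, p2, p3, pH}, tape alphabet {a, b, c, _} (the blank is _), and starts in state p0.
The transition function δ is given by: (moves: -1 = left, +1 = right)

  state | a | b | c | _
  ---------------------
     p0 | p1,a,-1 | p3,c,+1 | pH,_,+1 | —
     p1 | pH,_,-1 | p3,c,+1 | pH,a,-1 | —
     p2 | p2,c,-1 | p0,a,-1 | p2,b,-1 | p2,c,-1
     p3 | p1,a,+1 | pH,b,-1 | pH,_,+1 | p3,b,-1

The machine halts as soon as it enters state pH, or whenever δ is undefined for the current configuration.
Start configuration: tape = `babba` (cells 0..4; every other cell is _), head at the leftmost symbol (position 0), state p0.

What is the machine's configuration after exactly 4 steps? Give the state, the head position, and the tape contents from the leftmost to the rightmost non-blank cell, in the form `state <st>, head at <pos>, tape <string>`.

state pH, head at 2, tape cacba

p0 | [b]abba   read b → write c, move +1, go to p3
p3 | c[a]bba   read a → write a, move +1, go to p1
p1 | ca[b]ba   read b → write c, move +1, go to p3
p3 | cac[b]a   read b → write b, move -1, go to pH
pH | ca[c]ba
After 4 steps: state pH, head at 2, tape cacba.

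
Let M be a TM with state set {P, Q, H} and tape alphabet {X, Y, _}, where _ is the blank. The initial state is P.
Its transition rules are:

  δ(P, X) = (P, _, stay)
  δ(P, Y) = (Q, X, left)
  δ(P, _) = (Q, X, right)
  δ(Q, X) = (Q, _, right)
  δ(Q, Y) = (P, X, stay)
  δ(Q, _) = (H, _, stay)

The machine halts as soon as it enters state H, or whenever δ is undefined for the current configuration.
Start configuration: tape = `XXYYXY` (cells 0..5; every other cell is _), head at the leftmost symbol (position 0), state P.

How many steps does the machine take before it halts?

P | [X]XYYXY_   read X → write _, move stay, go to P
P | [_]XYYXY_   read _ → write X, move right, go to Q
Q | X[X]YYXY_   read X → write _, move right, go to Q
Q | X_[Y]YXY_   read Y → write X, move stay, go to P
P | X_[X]YXY_   read X → write _, move stay, go to P
P | X_[_]YXY_   read _ → write X, move right, go to Q
Q | X_X[Y]XY_   read Y → write X, move stay, go to P
P | X_X[X]XY_   read X → write _, move stay, go to P
P | X_X[_]XY_   read _ → write X, move right, go to Q
Q | X_XX[X]Y_   read X → write _, move right, go to Q
Q | X_XX_[Y]_   read Y → write X, move stay, go to P
P | X_XX_[X]_   read X → write _, move stay, go to P
P | X_XX_[_]_   read _ → write X, move right, go to Q
Q | X_XX_X[_]   read _ → write _, move stay, go to H
H | X_XX_X[_]
M halts after 14 transitions.

14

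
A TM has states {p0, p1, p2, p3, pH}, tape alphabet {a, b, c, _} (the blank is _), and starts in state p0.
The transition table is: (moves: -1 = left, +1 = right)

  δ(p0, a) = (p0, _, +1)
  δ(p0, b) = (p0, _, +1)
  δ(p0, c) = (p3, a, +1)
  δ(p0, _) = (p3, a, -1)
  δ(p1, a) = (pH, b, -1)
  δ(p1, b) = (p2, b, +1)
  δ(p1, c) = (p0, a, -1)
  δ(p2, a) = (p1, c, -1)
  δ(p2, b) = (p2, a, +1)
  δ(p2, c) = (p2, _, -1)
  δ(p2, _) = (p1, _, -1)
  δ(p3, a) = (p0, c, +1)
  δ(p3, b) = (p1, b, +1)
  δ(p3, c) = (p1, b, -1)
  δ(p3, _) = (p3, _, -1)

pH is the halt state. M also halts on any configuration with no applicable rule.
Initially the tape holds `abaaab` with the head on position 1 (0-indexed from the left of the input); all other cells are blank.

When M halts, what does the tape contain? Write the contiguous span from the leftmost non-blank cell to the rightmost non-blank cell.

ba____a

state=p0 head=1 tape=_a[b]aaab_   (p0,b)→(p0,_,+1)
state=p0 head=2 tape=_a_[a]aab_   (p0,a)→(p0,_,+1)
state=p0 head=3 tape=_a__[a]ab_   (p0,a)→(p0,_,+1)
state=p0 head=4 tape=_a___[a]b_   (p0,a)→(p0,_,+1)
state=p0 head=5 tape=_a____[b]_   (p0,b)→(p0,_,+1)
state=p0 head=6 tape=_a_____[_]   (p0,_)→(p3,a,-1)
state=p3 head=5 tape=_a____[_]a   (p3,_)→(p3,_,-1)
state=p3 head=4 tape=_a___[_]_a   (p3,_)→(p3,_,-1)
state=p3 head=3 tape=_a__[_]__a   (p3,_)→(p3,_,-1)
state=p3 head=2 tape=_a_[_]___a   (p3,_)→(p3,_,-1)
state=p3 head=1 tape=_a[_]____a   (p3,_)→(p3,_,-1)
state=p3 head=0 tape=_[a]_____a   (p3,a)→(p0,c,+1)
state=p0 head=1 tape=_c[_]____a   (p0,_)→(p3,a,-1)
state=p3 head=0 tape=_[c]a____a   (p3,c)→(p1,b,-1)
state=p1 head=-1 tape=[_]ba____a
The non-blank tape span at halt is ba____a.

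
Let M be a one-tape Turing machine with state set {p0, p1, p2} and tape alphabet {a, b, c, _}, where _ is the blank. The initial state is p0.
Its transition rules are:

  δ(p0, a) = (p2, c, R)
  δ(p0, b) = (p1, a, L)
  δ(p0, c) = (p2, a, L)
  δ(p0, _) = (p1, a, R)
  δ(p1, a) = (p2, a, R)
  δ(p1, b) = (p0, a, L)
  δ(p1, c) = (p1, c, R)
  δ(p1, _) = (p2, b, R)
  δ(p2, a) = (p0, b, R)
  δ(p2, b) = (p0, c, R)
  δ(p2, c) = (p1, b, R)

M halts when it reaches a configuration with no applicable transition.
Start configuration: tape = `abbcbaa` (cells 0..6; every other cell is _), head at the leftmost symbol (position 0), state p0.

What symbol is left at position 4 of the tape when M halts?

state=p0 head=0 tape=[a]bbcbaa_   (p0,a)→(p2,c,R)
state=p2 head=1 tape=c[b]bcbaa_   (p2,b)→(p0,c,R)
state=p0 head=2 tape=cc[b]cbaa_   (p0,b)→(p1,a,L)
state=p1 head=1 tape=c[c]acbaa_   (p1,c)→(p1,c,R)
state=p1 head=2 tape=cc[a]cbaa_   (p1,a)→(p2,a,R)
state=p2 head=3 tape=cca[c]baa_   (p2,c)→(p1,b,R)
state=p1 head=4 tape=ccab[b]aa_   (p1,b)→(p0,a,L)
state=p0 head=3 tape=cca[b]aaa_   (p0,b)→(p1,a,L)
state=p1 head=2 tape=cc[a]aaaa_   (p1,a)→(p2,a,R)
state=p2 head=3 tape=cca[a]aaa_   (p2,a)→(p0,b,R)
state=p0 head=4 tape=ccab[a]aa_   (p0,a)→(p2,c,R)
state=p2 head=5 tape=ccabc[a]a_   (p2,a)→(p0,b,R)
state=p0 head=6 tape=ccabcb[a]_   (p0,a)→(p2,c,R)
state=p2 head=7 tape=ccabcbc[_]
Cell 4 holds c when M halts.

c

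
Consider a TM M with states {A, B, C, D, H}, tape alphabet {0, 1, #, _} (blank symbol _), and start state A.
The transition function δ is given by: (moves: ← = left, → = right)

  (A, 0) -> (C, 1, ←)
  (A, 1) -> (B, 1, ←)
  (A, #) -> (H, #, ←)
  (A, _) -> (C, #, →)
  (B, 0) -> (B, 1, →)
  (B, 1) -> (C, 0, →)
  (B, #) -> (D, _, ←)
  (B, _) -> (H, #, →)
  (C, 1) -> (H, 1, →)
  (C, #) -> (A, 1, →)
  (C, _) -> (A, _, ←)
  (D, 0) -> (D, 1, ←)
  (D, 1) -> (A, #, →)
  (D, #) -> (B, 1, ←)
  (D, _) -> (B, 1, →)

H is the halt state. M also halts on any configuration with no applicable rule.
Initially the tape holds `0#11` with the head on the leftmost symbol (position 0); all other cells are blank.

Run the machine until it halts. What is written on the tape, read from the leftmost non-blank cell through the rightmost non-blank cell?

state=A head=0 tape=___[0]#11   (A,0)→(C,1,←)
state=C head=-1 tape=__[_]1#11   (C,_)→(A,_,←)
state=A head=-2 tape=_[_]_1#11   (A,_)→(C,#,→)
state=C head=-1 tape=_#[_]1#11   (C,_)→(A,_,←)
state=A head=-2 tape=_[#]_1#11   (A,#)→(H,#,←)
state=H head=-3 tape=[_]#_1#11
The non-blank tape span at halt is #_1#11.

#_1#11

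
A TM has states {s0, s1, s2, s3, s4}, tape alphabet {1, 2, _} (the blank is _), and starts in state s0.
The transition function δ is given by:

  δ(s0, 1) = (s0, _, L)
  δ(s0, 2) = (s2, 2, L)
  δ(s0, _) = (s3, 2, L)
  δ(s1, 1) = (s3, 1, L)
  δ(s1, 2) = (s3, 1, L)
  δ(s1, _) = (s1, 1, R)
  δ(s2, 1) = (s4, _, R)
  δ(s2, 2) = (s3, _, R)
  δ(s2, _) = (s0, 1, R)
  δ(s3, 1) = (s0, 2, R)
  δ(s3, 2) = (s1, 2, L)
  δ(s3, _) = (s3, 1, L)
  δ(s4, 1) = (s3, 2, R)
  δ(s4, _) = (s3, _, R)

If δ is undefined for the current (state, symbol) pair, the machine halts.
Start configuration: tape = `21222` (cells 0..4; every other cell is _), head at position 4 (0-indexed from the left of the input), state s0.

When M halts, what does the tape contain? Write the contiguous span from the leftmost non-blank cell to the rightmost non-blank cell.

2_2

state=s0 head=4 tape=2122[2]   (s0,2)→(s2,2,L)
state=s2 head=3 tape=212[2]2   (s2,2)→(s3,_,R)
state=s3 head=4 tape=212_[2]   (s3,2)→(s1,2,L)
state=s1 head=3 tape=212[_]2   (s1,_)→(s1,1,R)
state=s1 head=4 tape=2121[2]   (s1,2)→(s3,1,L)
state=s3 head=3 tape=212[1]1   (s3,1)→(s0,2,R)
state=s0 head=4 tape=2122[1]   (s0,1)→(s0,_,L)
state=s0 head=3 tape=212[2]_   (s0,2)→(s2,2,L)
state=s2 head=2 tape=21[2]2_   (s2,2)→(s3,_,R)
state=s3 head=3 tape=21_[2]_   (s3,2)→(s1,2,L)
state=s1 head=2 tape=21[_]2_   (s1,_)→(s1,1,R)
state=s1 head=3 tape=211[2]_   (s1,2)→(s3,1,L)
state=s3 head=2 tape=21[1]1_   (s3,1)→(s0,2,R)
state=s0 head=3 tape=212[1]_   (s0,1)→(s0,_,L)
state=s0 head=2 tape=21[2]__   (s0,2)→(s2,2,L)
state=s2 head=1 tape=2[1]2__   (s2,1)→(s4,_,R)
state=s4 head=2 tape=2_[2]__
The non-blank tape span at halt is 2_2.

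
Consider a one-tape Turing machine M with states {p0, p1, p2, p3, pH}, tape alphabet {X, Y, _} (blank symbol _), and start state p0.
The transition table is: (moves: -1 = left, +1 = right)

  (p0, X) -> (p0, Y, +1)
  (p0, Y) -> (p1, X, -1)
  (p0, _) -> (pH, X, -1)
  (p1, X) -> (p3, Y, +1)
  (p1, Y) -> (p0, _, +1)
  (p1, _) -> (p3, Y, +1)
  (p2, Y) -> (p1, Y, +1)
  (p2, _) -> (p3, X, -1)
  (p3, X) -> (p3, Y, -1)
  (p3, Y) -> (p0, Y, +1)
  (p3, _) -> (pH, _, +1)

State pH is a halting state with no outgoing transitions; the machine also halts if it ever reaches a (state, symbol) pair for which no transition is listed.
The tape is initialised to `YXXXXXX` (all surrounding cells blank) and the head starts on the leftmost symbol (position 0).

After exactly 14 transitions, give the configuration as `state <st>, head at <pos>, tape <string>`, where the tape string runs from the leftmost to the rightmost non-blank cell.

p0 | _[Y]XXXXXX_   read Y → write X, move -1, go to p1
p1 | [_]XXXXXXX_   read _ → write Y, move +1, go to p3
p3 | Y[X]XXXXXX_   read X → write Y, move -1, go to p3
p3 | [Y]YXXXXXX_   read Y → write Y, move +1, go to p0
p0 | Y[Y]XXXXXX_   read Y → write X, move -1, go to p1
p1 | [Y]XXXXXXX_   read Y → write _, move +1, go to p0
p0 | _[X]XXXXXX_   read X → write Y, move +1, go to p0
p0 | _Y[X]XXXXX_   read X → write Y, move +1, go to p0
p0 | _YY[X]XXXX_   read X → write Y, move +1, go to p0
p0 | _YYY[X]XXX_   read X → write Y, move +1, go to p0
p0 | _YYYY[X]XX_   read X → write Y, move +1, go to p0
p0 | _YYYYY[X]X_   read X → write Y, move +1, go to p0
p0 | _YYYYYY[X]_   read X → write Y, move +1, go to p0
p0 | _YYYYYYY[_]   read _ → write X, move -1, go to pH
pH | _YYYYYY[Y]X
After 14 steps: state pH, head at 6, tape YYYYYYYX.

state pH, head at 6, tape YYYYYYYX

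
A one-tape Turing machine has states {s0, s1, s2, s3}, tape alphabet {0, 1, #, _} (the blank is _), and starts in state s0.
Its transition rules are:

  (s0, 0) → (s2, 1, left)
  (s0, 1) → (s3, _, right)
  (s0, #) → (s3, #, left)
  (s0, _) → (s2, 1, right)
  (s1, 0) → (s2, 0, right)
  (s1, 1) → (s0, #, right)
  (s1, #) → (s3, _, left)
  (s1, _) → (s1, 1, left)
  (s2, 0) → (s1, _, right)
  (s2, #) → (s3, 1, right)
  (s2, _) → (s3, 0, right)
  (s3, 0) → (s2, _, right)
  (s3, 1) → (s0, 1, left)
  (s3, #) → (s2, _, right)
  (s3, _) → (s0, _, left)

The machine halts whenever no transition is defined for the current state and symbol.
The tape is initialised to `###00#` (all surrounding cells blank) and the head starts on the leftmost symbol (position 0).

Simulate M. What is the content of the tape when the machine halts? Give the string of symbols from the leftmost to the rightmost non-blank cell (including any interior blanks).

state=s0 head=0 tape=__[#]##00#__   (s0,#)→(s3,#,left)
state=s3 head=-1 tape=_[_]###00#__   (s3,_)→(s0,_,left)
state=s0 head=-2 tape=[_]_###00#__   (s0,_)→(s2,1,right)
state=s2 head=-1 tape=1[_]###00#__   (s2,_)→(s3,0,right)
state=s3 head=0 tape=10[#]##00#__   (s3,#)→(s2,_,right)
state=s2 head=1 tape=10_[#]#00#__   (s2,#)→(s3,1,right)
state=s3 head=2 tape=10_1[#]00#__   (s3,#)→(s2,_,right)
state=s2 head=3 tape=10_1_[0]0#__   (s2,0)→(s1,_,right)
state=s1 head=4 tape=10_1__[0]#__   (s1,0)→(s2,0,right)
state=s2 head=5 tape=10_1__0[#]__   (s2,#)→(s3,1,right)
state=s3 head=6 tape=10_1__01[_]_   (s3,_)→(s0,_,left)
state=s0 head=5 tape=10_1__0[1]__   (s0,1)→(s3,_,right)
state=s3 head=6 tape=10_1__0_[_]_   (s3,_)→(s0,_,left)
state=s0 head=5 tape=10_1__0[_]__   (s0,_)→(s2,1,right)
state=s2 head=6 tape=10_1__01[_]_   (s2,_)→(s3,0,right)
state=s3 head=7 tape=10_1__010[_]   (s3,_)→(s0,_,left)
state=s0 head=6 tape=10_1__01[0]_   (s0,0)→(s2,1,left)
state=s2 head=5 tape=10_1__0[1]1_
The non-blank tape span at halt is 10_1__011.

10_1__011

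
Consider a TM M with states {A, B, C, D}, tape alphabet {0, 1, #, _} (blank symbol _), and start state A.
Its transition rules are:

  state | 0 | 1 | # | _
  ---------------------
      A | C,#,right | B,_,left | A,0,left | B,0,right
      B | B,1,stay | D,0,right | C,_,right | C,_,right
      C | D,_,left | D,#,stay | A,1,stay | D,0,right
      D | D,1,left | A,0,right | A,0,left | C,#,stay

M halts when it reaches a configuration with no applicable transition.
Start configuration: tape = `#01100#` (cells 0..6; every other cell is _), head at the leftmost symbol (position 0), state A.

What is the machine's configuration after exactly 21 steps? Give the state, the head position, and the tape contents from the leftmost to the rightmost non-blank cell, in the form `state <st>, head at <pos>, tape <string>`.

A | ___[#]01100#   read # → write 0, move left, go to A
A | __[_]001100#   read _ → write 0, move right, go to B
B | __0[0]01100#   read 0 → write 1, move stay, go to B
B | __0[1]01100#   read 1 → write 0, move right, go to D
D | __00[0]1100#   read 0 → write 1, move left, go to D
D | __0[0]11100#   read 0 → write 1, move left, go to D
D | __[0]111100#   read 0 → write 1, move left, go to D
D | _[_]1111100#   read _ → write #, move stay, go to C
C | _[#]1111100#   read # → write 1, move stay, go to A
A | _[1]1111100#   read 1 → write _, move left, go to B
B | [_]_1111100#   read _ → write _, move right, go to C
C | _[_]1111100#   read _ → write 0, move right, go to D
D | _0[1]111100#   read 1 → write 0, move right, go to A
A | _00[1]11100#   read 1 → write _, move left, go to B
B | _0[0]_11100#   read 0 → write 1, move stay, go to B
B | _0[1]_11100#   read 1 → write 0, move right, go to D
D | _00[_]11100#   read _ → write #, move stay, go to C
C | _00[#]11100#   read # → write 1, move stay, go to A
A | _00[1]11100#   read 1 → write _, move left, go to B
B | _0[0]_11100#   read 0 → write 1, move stay, go to B
B | _0[1]_11100#   read 1 → write 0, move right, go to D
D | _00[_]11100#
After 21 steps: state D, head at 0, tape 00_11100#.

state D, head at 0, tape 00_11100#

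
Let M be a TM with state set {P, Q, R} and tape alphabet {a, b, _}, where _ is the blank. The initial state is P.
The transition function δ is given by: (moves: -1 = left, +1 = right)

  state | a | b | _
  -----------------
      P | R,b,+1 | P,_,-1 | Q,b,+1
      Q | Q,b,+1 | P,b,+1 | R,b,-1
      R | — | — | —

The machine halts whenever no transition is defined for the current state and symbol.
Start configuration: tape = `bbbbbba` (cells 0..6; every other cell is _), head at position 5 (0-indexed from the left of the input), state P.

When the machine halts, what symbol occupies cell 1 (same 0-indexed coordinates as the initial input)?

_

P | _bbbbb[b]a   read b → write _, move -1, go to P
P | _bbbb[b]_a   read b → write _, move -1, go to P
P | _bbb[b]__a   read b → write _, move -1, go to P
P | _bb[b]___a   read b → write _, move -1, go to P
P | _b[b]____a   read b → write _, move -1, go to P
P | _[b]_____a   read b → write _, move -1, go to P
P | [_]______a   read _ → write b, move +1, go to Q
Q | b[_]_____a   read _ → write b, move -1, go to R
R | [b]b_____a
Cell 1 holds _ when M halts.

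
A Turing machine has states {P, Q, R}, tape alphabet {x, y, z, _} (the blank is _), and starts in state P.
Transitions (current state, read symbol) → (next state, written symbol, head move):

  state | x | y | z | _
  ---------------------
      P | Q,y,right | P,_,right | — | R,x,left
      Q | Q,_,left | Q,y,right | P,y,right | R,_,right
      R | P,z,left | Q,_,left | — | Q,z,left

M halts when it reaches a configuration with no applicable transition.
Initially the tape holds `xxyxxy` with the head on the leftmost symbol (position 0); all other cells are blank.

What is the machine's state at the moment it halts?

state=P head=0 tape=[x]xyxxy   (P,x)→(Q,y,right)
state=Q head=1 tape=y[x]yxxy   (Q,x)→(Q,_,left)
state=Q head=0 tape=[y]_yxxy   (Q,y)→(Q,y,right)
state=Q head=1 tape=y[_]yxxy   (Q,_)→(R,_,right)
state=R head=2 tape=y_[y]xxy   (R,y)→(Q,_,left)
state=Q head=1 tape=y[_]_xxy   (Q,_)→(R,_,right)
state=R head=2 tape=y_[_]xxy   (R,_)→(Q,z,left)
state=Q head=1 tape=y[_]zxxy   (Q,_)→(R,_,right)
state=R head=2 tape=y_[z]xxy
No transition is defined for (R, z); M halts in state R.

R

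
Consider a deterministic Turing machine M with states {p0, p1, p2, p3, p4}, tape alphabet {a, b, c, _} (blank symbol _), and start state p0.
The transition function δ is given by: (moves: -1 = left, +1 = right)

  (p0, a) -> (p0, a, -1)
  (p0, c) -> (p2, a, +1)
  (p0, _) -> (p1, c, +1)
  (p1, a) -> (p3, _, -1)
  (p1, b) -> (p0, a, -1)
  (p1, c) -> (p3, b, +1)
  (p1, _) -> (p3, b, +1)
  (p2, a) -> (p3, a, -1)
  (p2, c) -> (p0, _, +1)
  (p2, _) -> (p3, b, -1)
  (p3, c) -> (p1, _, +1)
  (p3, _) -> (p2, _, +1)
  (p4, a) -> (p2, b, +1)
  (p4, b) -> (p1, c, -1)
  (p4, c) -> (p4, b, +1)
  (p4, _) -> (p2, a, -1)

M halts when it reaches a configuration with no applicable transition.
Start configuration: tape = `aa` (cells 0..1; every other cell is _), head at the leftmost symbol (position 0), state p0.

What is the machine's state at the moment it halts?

p0 | _[a]a   read a → write a, move -1, go to p0
p0 | [_]aa   read _ → write c, move +1, go to p1
p1 | c[a]a   read a → write _, move -1, go to p3
p3 | [c]_a   read c → write _, move +1, go to p1
p1 | _[_]a   read _ → write b, move +1, go to p3
p3 | _b[a]
No transition is defined for (p3, a); M halts in state p3.

p3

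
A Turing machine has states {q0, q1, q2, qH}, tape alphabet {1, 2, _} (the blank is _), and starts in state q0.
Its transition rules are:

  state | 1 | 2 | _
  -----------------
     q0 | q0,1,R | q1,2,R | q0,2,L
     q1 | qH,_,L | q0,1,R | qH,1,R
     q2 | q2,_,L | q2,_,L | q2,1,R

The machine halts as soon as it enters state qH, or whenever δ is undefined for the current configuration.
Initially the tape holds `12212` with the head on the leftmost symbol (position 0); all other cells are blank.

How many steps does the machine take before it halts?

6

state=q0 head=0 tape=[1]2212__   (q0,1)→(q0,1,R)
state=q0 head=1 tape=1[2]212__   (q0,2)→(q1,2,R)
state=q1 head=2 tape=12[2]12__   (q1,2)→(q0,1,R)
state=q0 head=3 tape=121[1]2__   (q0,1)→(q0,1,R)
state=q0 head=4 tape=1211[2]__   (q0,2)→(q1,2,R)
state=q1 head=5 tape=12112[_]_   (q1,_)→(qH,1,R)
state=qH head=6 tape=121121[_]
M halts after 6 transitions.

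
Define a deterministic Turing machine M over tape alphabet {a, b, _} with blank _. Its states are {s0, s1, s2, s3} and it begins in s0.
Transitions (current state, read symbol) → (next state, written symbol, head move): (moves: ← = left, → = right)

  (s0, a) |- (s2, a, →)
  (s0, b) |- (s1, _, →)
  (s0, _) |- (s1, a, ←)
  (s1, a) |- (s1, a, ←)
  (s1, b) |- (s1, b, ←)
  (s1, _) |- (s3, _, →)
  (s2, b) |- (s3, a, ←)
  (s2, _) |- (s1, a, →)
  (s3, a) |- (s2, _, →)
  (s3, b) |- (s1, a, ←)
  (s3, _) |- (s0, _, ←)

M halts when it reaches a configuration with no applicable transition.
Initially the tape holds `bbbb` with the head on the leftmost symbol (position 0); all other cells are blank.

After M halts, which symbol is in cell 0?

state=s0 head=0 tape=_[b]bbb   (s0,b)→(s1,_,→)
state=s1 head=1 tape=__[b]bb   (s1,b)→(s1,b,←)
state=s1 head=0 tape=_[_]bbb   (s1,_)→(s3,_,→)
state=s3 head=1 tape=__[b]bb   (s3,b)→(s1,a,←)
state=s1 head=0 tape=_[_]abb   (s1,_)→(s3,_,→)
state=s3 head=1 tape=__[a]bb   (s3,a)→(s2,_,→)
state=s2 head=2 tape=___[b]b   (s2,b)→(s3,a,←)
state=s3 head=1 tape=__[_]ab   (s3,_)→(s0,_,←)
state=s0 head=0 tape=_[_]_ab   (s0,_)→(s1,a,←)
state=s1 head=-1 tape=[_]a_ab   (s1,_)→(s3,_,→)
state=s3 head=0 tape=_[a]_ab   (s3,a)→(s2,_,→)
state=s2 head=1 tape=__[_]ab   (s2,_)→(s1,a,→)
state=s1 head=2 tape=__a[a]b   (s1,a)→(s1,a,←)
state=s1 head=1 tape=__[a]ab   (s1,a)→(s1,a,←)
state=s1 head=0 tape=_[_]aab   (s1,_)→(s3,_,→)
state=s3 head=1 tape=__[a]ab   (s3,a)→(s2,_,→)
state=s2 head=2 tape=___[a]b
Cell 0 holds _ when M halts.

_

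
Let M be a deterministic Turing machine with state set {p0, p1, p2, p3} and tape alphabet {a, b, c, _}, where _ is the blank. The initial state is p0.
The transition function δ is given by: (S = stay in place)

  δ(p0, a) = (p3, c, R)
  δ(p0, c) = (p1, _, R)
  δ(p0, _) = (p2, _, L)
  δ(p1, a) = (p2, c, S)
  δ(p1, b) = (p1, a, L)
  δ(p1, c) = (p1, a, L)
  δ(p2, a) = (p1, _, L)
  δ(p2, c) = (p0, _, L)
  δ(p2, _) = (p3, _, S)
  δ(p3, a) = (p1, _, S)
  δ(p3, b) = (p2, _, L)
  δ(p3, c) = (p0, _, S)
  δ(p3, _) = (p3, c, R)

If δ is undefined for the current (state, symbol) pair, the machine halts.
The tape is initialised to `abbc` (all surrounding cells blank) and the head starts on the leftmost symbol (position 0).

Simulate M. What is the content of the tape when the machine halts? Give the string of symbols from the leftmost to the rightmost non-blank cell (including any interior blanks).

state=p0 head=0 tape=__[a]bbc   (p0,a)→(p3,c,R)
state=p3 head=1 tape=__c[b]bc   (p3,b)→(p2,_,L)
state=p2 head=0 tape=__[c]_bc   (p2,c)→(p0,_,L)
state=p0 head=-1 tape=_[_]__bc   (p0,_)→(p2,_,L)
state=p2 head=-2 tape=[_]___bc   (p2,_)→(p3,_,S)
state=p3 head=-2 tape=[_]___bc   (p3,_)→(p3,c,R)
state=p3 head=-1 tape=c[_]__bc   (p3,_)→(p3,c,R)
state=p3 head=0 tape=cc[_]_bc   (p3,_)→(p3,c,R)
state=p3 head=1 tape=ccc[_]bc   (p3,_)→(p3,c,R)
state=p3 head=2 tape=cccc[b]c   (p3,b)→(p2,_,L)
state=p2 head=1 tape=ccc[c]_c   (p2,c)→(p0,_,L)
state=p0 head=0 tape=cc[c]__c   (p0,c)→(p1,_,R)
state=p1 head=1 tape=cc_[_]_c
The non-blank tape span at halt is cc___c.

cc___c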